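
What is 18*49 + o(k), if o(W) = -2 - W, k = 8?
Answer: 872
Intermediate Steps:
18*49 + o(k) = 18*49 + (-2 - 1*8) = 882 + (-2 - 8) = 882 - 10 = 872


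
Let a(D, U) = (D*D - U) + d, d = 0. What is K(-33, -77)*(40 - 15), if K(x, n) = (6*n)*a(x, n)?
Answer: -13467300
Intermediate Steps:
a(D, U) = D² - U (a(D, U) = (D*D - U) + 0 = (D² - U) + 0 = D² - U)
K(x, n) = 6*n*(x² - n) (K(x, n) = (6*n)*(x² - n) = 6*n*(x² - n))
K(-33, -77)*(40 - 15) = (6*(-77)*((-33)² - 1*(-77)))*(40 - 15) = (6*(-77)*(1089 + 77))*25 = (6*(-77)*1166)*25 = -538692*25 = -13467300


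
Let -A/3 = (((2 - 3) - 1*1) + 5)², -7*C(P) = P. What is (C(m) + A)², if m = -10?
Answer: 32041/49 ≈ 653.90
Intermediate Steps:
C(P) = -P/7
A = -27 (A = -3*(((2 - 3) - 1*1) + 5)² = -3*((-1 - 1) + 5)² = -3*(-2 + 5)² = -3*3² = -3*9 = -27)
(C(m) + A)² = (-⅐*(-10) - 27)² = (10/7 - 27)² = (-179/7)² = 32041/49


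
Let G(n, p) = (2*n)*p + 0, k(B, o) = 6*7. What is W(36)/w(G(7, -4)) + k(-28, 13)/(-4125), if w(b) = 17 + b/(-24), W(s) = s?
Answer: 73844/39875 ≈ 1.8519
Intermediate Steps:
k(B, o) = 42
G(n, p) = 2*n*p (G(n, p) = 2*n*p + 0 = 2*n*p)
w(b) = 17 - b/24 (w(b) = 17 + b*(-1/24) = 17 - b/24)
W(36)/w(G(7, -4)) + k(-28, 13)/(-4125) = 36/(17 - 7*(-4)/12) + 42/(-4125) = 36/(17 - 1/24*(-56)) + 42*(-1/4125) = 36/(17 + 7/3) - 14/1375 = 36/(58/3) - 14/1375 = 36*(3/58) - 14/1375 = 54/29 - 14/1375 = 73844/39875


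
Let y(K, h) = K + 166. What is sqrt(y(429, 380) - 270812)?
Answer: I*sqrt(270217) ≈ 519.82*I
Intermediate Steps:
y(K, h) = 166 + K
sqrt(y(429, 380) - 270812) = sqrt((166 + 429) - 270812) = sqrt(595 - 270812) = sqrt(-270217) = I*sqrt(270217)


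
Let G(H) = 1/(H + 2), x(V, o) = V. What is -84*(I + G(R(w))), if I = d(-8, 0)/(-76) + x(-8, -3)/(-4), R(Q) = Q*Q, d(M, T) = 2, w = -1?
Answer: -3682/19 ≈ -193.79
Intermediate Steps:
R(Q) = Q**2
G(H) = 1/(2 + H)
I = 75/38 (I = 2/(-76) - 8/(-4) = 2*(-1/76) - 8*(-1/4) = -1/38 + 2 = 75/38 ≈ 1.9737)
-84*(I + G(R(w))) = -84*(75/38 + 1/(2 + (-1)**2)) = -84*(75/38 + 1/(2 + 1)) = -84*(75/38 + 1/3) = -84*263/114 = -3682/19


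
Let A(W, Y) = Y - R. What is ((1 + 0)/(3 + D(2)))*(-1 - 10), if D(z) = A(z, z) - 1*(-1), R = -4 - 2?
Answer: -11/12 ≈ -0.91667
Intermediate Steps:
R = -6
A(W, Y) = 6 + Y (A(W, Y) = Y - 1*(-6) = Y + 6 = 6 + Y)
D(z) = 7 + z (D(z) = (6 + z) - 1*(-1) = (6 + z) + 1 = 7 + z)
((1 + 0)/(3 + D(2)))*(-1 - 10) = ((1 + 0)/(3 + (7 + 2)))*(-1 - 10) = (1/(3 + 9))*(-11) = (1/12)*(-11) = -11/12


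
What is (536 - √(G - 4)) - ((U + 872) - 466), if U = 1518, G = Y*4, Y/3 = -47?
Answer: -1388 - 2*I*√142 ≈ -1388.0 - 23.833*I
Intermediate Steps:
Y = -141 (Y = 3*(-47) = -141)
G = -564 (G = -141*4 = -564)
(536 - √(G - 4)) - ((U + 872) - 466) = (536 - √(-564 - 4)) - ((1518 + 872) - 466) = (536 - √(-568)) - (2390 - 466) = (536 - 2*I*√142) - 1*1924 = (536 - 2*I*√142) - 1924 = -1388 - 2*I*√142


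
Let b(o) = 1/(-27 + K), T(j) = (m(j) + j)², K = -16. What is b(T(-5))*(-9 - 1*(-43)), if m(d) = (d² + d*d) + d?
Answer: -34/43 ≈ -0.79070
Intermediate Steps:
m(d) = d + 2*d² (m(d) = (d² + d²) + d = 2*d² + d = d + 2*d²)
T(j) = (j + j*(1 + 2*j))² (T(j) = (j*(1 + 2*j) + j)² = (j + j*(1 + 2*j))²)
b(o) = -1/43 (b(o) = 1/(-27 - 16) = 1/(-43) = -1/43)
b(T(-5))*(-9 - 1*(-43)) = -(-9 - 1*(-43))/43 = -(-9 + 43)/43 = -1/43*34 = -34/43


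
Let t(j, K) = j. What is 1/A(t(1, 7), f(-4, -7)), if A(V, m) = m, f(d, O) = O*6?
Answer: -1/42 ≈ -0.023810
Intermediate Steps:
f(d, O) = 6*O
1/A(t(1, 7), f(-4, -7)) = 1/(6*(-7)) = 1/(-42) = -1/42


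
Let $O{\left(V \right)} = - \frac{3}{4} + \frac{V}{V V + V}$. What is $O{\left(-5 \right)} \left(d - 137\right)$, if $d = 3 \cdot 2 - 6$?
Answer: $137$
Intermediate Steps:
$O{\left(V \right)} = - \frac{3}{4} + \frac{V}{V + V^{2}}$ ($O{\left(V \right)} = \left(-3\right) \frac{1}{4} + \frac{V}{V^{2} + V} = - \frac{3}{4} + \frac{V}{V + V^{2}}$)
$d = 0$ ($d = 6 - 6 = 0$)
$O{\left(-5 \right)} \left(d - 137\right) = \frac{1 - -15}{4 \left(1 - 5\right)} \left(0 - 137\right) = \frac{1 + 15}{4 \left(-4\right)} \left(-137\right) = \frac{1}{4} \left(- \frac{1}{4}\right) 16 \left(-137\right) = \left(-1\right) \left(-137\right) = 137$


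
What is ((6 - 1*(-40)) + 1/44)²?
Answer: 4100625/1936 ≈ 2118.1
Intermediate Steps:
((6 - 1*(-40)) + 1/44)² = ((6 + 40) + 1/44)² = (46 + 1/44)² = (2025/44)² = 4100625/1936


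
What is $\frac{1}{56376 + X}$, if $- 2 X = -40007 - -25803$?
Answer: $\frac{1}{63478} \approx 1.5753 \cdot 10^{-5}$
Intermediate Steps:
$X = 7102$ ($X = - \frac{-40007 - -25803}{2} = - \frac{-40007 + 25803}{2} = \left(- \frac{1}{2}\right) \left(-14204\right) = 7102$)
$\frac{1}{56376 + X} = \frac{1}{56376 + 7102} = \frac{1}{63478}$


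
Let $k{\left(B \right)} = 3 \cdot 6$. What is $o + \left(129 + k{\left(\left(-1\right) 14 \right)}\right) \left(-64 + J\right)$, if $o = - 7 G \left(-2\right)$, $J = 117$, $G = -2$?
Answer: $7763$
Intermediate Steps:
$k{\left(B \right)} = 18$
$o = -28$ ($o = \left(-7\right) \left(-2\right) \left(-2\right) = 14 \left(-2\right) = -28$)
$o + \left(129 + k{\left(\left(-1\right) 14 \right)}\right) \left(-64 + J\right) = -28 + \left(129 + 18\right) \left(-64 + 117\right) = -28 + 147 \cdot 53 = -28 + 7791 = 7763$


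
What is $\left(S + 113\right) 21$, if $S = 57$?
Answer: $3570$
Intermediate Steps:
$\left(S + 113\right) 21 = \left(57 + 113\right) 21 = 170 \cdot 21 = 3570$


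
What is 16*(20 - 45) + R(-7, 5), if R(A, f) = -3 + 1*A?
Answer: -410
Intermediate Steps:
R(A, f) = -3 + A
16*(20 - 45) + R(-7, 5) = 16*(20 - 45) + (-3 - 7) = 16*(-25) - 10 = -400 - 10 = -410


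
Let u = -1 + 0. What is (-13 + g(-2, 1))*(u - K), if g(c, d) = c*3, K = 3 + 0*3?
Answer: 76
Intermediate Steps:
K = 3 (K = 3 + 0 = 3)
u = -1
g(c, d) = 3*c
(-13 + g(-2, 1))*(u - K) = (-13 + 3*(-2))*(-1 - 1*3) = (-13 - 6)*(-1 - 3) = -19*(-4) = 76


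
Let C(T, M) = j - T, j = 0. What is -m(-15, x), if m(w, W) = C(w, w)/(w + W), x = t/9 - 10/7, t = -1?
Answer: 945/1042 ≈ 0.90691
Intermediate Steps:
C(T, M) = -T (C(T, M) = 0 - T = -T)
x = -97/63 (x = -1/9 - 10/7 = -1*⅑ - 10*⅐ = -⅑ - 10/7 = -97/63 ≈ -1.5397)
m(w, W) = -w/(W + w) (m(w, W) = (-w)/(w + W) = (-w)/(W + w) = -w/(W + w))
-m(-15, x) = -(-1)*(-15)/(-97/63 - 15) = -(-1)*(-15)/(-1042/63) = -(-1)*(-15)*(-63)/1042 = -1*(-945/1042) = 945/1042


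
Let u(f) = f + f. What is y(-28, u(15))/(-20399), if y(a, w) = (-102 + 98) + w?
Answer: -26/20399 ≈ -0.0012746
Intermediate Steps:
u(f) = 2*f
y(a, w) = -4 + w
y(-28, u(15))/(-20399) = (-4 + 2*15)/(-20399) = (-4 + 30)*(-1/20399) = 26*(-1/20399) = -26/20399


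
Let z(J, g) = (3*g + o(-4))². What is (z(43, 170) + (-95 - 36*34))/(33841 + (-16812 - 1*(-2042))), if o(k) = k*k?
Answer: 275357/19071 ≈ 14.439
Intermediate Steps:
o(k) = k²
z(J, g) = (16 + 3*g)² (z(J, g) = (3*g + (-4)²)² = (3*g + 16)² = (16 + 3*g)²)
(z(43, 170) + (-95 - 36*34))/(33841 + (-16812 - 1*(-2042))) = ((16 + 3*170)² + (-95 - 36*34))/(33841 + (-16812 - 1*(-2042))) = ((16 + 510)² + (-95 - 1224))/(33841 + (-16812 + 2042)) = (526² - 1319)/(33841 - 14770) = (276676 - 1319)/19071 = 275357*(1/19071) = 275357/19071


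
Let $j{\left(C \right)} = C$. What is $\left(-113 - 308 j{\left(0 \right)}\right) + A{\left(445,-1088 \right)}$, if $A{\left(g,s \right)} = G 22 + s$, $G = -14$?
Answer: $-1509$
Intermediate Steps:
$A{\left(g,s \right)} = -308 + s$ ($A{\left(g,s \right)} = \left(-14\right) 22 + s = -308 + s$)
$\left(-113 - 308 j{\left(0 \right)}\right) + A{\left(445,-1088 \right)} = \left(-113 - 0\right) - 1396 = \left(-113 + 0\right) - 1396 = -113 - 1396 = -1509$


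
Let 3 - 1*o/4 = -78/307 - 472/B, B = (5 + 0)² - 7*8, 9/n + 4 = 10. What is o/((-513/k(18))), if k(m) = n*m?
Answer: 455740/180823 ≈ 2.5204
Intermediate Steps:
n = 3/2 (n = 9/(-4 + 10) = 9/6 = 9*(⅙) = 3/2 ≈ 1.5000)
B = -31 (B = 5² - 56 = 25 - 56 = -31)
k(m) = 3*m/2
o = -455740/9517 (o = 12 - 4*(-78/307 - 472/(-31)) = 12 - 4*(-78*1/307 - 472*(-1/31)) = 12 - 4*(-78/307 + 472/31) = 12 - 4*142486/9517 = 12 - 569944/9517 = -455740/9517 ≈ -47.887)
o/((-513/k(18))) = -455740/(9517*((-513/((3/2)*18)))) = -455740/(9517*((-513/27))) = -455740/(9517*((-513*1/27))) = -455740/9517/(-19) = -455740/9517*(-1/19) = 455740/180823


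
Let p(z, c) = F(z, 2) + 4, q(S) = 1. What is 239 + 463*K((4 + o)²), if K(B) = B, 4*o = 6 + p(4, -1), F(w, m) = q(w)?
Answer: 341351/16 ≈ 21334.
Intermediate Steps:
F(w, m) = 1
p(z, c) = 5 (p(z, c) = 1 + 4 = 5)
o = 11/4 (o = (6 + 5)/4 = (¼)*11 = 11/4 ≈ 2.7500)
239 + 463*K((4 + o)²) = 239 + 463*(4 + 11/4)² = 239 + 463*(27/4)² = 239 + 463*(729/16) = 239 + 337527/16 = 341351/16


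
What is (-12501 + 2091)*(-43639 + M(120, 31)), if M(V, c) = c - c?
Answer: 454281990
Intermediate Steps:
M(V, c) = 0
(-12501 + 2091)*(-43639 + M(120, 31)) = (-12501 + 2091)*(-43639 + 0) = -10410*(-43639) = 454281990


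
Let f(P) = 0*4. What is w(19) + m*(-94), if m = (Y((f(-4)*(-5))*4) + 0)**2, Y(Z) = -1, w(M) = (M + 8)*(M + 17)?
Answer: 878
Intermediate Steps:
f(P) = 0
w(M) = (8 + M)*(17 + M)
m = 1 (m = (-1 + 0)**2 = (-1)**2 = 1)
w(19) + m*(-94) = (136 + 19**2 + 25*19) + 1*(-94) = (136 + 361 + 475) - 94 = 972 - 94 = 878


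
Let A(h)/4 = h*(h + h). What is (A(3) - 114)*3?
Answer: -126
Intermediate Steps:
A(h) = 8*h² (A(h) = 4*(h*(h + h)) = 4*(h*(2*h)) = 4*(2*h²) = 8*h²)
(A(3) - 114)*3 = (8*3² - 114)*3 = (8*9 - 114)*3 = (72 - 114)*3 = -42*3 = -126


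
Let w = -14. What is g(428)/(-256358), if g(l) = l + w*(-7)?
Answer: -263/128179 ≈ -0.0020518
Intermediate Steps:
g(l) = 98 + l (g(l) = l - 14*(-7) = l + 98 = 98 + l)
g(428)/(-256358) = (98 + 428)/(-256358) = 526*(-1/256358) = -263/128179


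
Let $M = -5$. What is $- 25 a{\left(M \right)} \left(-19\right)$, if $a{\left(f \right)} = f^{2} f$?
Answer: $-59375$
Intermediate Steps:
$a{\left(f \right)} = f^{3}$
$- 25 a{\left(M \right)} \left(-19\right) = - 25 \left(-5\right)^{3} \left(-19\right) = \left(-25\right) \left(-125\right) \left(-19\right) = 3125 \left(-19\right) = -59375$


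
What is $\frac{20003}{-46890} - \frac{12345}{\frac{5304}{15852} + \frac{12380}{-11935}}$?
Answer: $\frac{456305839428281}{25974035595} \approx 17568.0$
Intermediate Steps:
$\frac{20003}{-46890} - \frac{12345}{\frac{5304}{15852} + \frac{12380}{-11935}} = 20003 \left(- \frac{1}{46890}\right) - \frac{12345}{5304 \cdot \frac{1}{15852} + 12380 \left(- \frac{1}{11935}\right)} = - \frac{20003}{46890} - \frac{12345}{\frac{442}{1321} - \frac{2476}{2387}} = - \frac{20003}{46890} - \frac{12345}{- \frac{2215742}{3153227}} = - \frac{20003}{46890} - - \frac{38926587315}{2215742} = - \frac{20003}{46890} + \frac{38926587315}{2215742} = \frac{456305839428281}{25974035595}$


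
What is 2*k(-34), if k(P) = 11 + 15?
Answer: 52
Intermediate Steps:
k(P) = 26
2*k(-34) = 2*26 = 52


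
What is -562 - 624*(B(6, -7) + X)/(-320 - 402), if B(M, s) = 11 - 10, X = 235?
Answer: -129250/361 ≈ -358.03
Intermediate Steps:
B(M, s) = 1
-562 - 624*(B(6, -7) + X)/(-320 - 402) = -562 - 624*(1 + 235)/(-320 - 402) = -562 - 147264/(-722) = -562 - 147264*(-1)/722 = -562 - 624*(-118/361) = -562 + 73632/361 = -129250/361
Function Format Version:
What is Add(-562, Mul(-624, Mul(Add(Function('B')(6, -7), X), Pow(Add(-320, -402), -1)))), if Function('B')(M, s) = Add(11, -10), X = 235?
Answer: Rational(-129250, 361) ≈ -358.03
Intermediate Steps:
Function('B')(M, s) = 1
Add(-562, Mul(-624, Mul(Add(Function('B')(6, -7), X), Pow(Add(-320, -402), -1)))) = Add(-562, Mul(-624, Mul(Add(1, 235), Pow(Add(-320, -402), -1)))) = Add(-562, Mul(-624, Mul(236, Pow(-722, -1)))) = Add(-562, Mul(-624, Mul(236, Rational(-1, 722)))) = Add(-562, Mul(-624, Rational(-118, 361))) = Add(-562, Rational(73632, 361)) = Rational(-129250, 361)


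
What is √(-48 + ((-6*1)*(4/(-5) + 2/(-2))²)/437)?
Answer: I*√229375182/2185 ≈ 6.9314*I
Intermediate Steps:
√(-48 + ((-6*1)*(4/(-5) + 2/(-2))²)/437) = √(-48 - 6*(4*(-⅕) + 2*(-½))²*(1/437)) = √(-48 - 6*(-⅘ - 1)²*(1/437)) = √(-48 - 6*(-9/5)²*(1/437)) = √(-48 - 6*81/25*(1/437)) = √(-48 - 486/25*1/437) = √(-48 - 486/10925) = √(-524886/10925) = I*√229375182/2185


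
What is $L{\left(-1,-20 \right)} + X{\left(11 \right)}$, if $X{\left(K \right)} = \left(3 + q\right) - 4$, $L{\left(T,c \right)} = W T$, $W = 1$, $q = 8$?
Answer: $6$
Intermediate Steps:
$L{\left(T,c \right)} = T$ ($L{\left(T,c \right)} = 1 T = T$)
$X{\left(K \right)} = 7$ ($X{\left(K \right)} = \left(3 + 8\right) - 4 = 11 - 4 = 7$)
$L{\left(-1,-20 \right)} + X{\left(11 \right)} = -1 + 7 = 6$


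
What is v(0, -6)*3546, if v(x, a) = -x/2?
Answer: 0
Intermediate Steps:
v(x, a) = -x/2 (v(x, a) = -x*(½) = -x/2)
v(0, -6)*3546 = -½*0*3546 = 0*3546 = 0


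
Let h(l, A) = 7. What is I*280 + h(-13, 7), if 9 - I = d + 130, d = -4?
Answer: -32753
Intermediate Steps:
I = -117 (I = 9 - (-4 + 130) = 9 - 1*126 = 9 - 126 = -117)
I*280 + h(-13, 7) = -117*280 + 7 = -32760 + 7 = -32753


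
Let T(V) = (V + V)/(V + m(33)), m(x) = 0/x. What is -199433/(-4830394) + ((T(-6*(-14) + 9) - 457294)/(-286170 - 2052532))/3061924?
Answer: 89257969961085727/2161881412233512707 ≈ 0.041287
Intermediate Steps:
m(x) = 0
T(V) = 2 (T(V) = (V + V)/(V + 0) = (2*V)/V = 2)
-199433/(-4830394) + ((T(-6*(-14) + 9) - 457294)/(-286170 - 2052532))/3061924 = -199433/(-4830394) + ((2 - 457294)/(-286170 - 2052532))/3061924 = -199433*(-1/4830394) - 457292/(-2338702)*(1/3061924) = 199433/4830394 - 457292*(-1/2338702)*(1/3061924) = 199433/4830394 + (228646/1169351)*(1/3061924) = 199433/4830394 + 114323/1790231945662 = 89257969961085727/2161881412233512707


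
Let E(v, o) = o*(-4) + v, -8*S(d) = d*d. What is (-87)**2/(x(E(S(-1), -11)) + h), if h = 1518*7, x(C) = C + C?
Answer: 10092/14285 ≈ 0.70648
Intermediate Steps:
S(d) = -d**2/8 (S(d) = -d*d/8 = -d**2/8)
E(v, o) = v - 4*o (E(v, o) = -4*o + v = v - 4*o)
x(C) = 2*C
h = 10626
(-87)**2/(x(E(S(-1), -11)) + h) = (-87)**2/(2*(-1/8*(-1)**2 - 4*(-11)) + 10626) = 7569/(2*(-1/8*1 + 44) + 10626) = 7569/(2*(-1/8 + 44) + 10626) = 7569/(2*(351/8) + 10626) = 7569/(351/4 + 10626) = 7569/(42855/4) = 7569*(4/42855) = 10092/14285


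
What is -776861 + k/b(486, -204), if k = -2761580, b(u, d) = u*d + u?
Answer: -38320395479/49329 ≈ -7.7683e+5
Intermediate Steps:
b(u, d) = u + d*u (b(u, d) = d*u + u = u + d*u)
-776861 + k/b(486, -204) = -776861 - 2761580*1/(486*(1 - 204)) = -776861 - 2761580/(486*(-203)) = -776861 - 2761580/(-98658) = -776861 - 2761580*(-1/98658) = -776861 + 1380790/49329 = -38320395479/49329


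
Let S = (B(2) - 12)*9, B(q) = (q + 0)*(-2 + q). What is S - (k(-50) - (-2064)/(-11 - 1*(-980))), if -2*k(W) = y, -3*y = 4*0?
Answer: -35572/323 ≈ -110.13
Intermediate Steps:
B(q) = q*(-2 + q)
y = 0 (y = -4*0/3 = -⅓*0 = 0)
k(W) = 0 (k(W) = -½*0 = 0)
S = -108 (S = (2*(-2 + 2) - 12)*9 = (2*0 - 12)*9 = (0 - 12)*9 = -12*9 = -108)
S - (k(-50) - (-2064)/(-11 - 1*(-980))) = -108 - (0 - (-2064)/(-11 - 1*(-980))) = -108 - (0 - (-2064)/(-11 + 980)) = -108 - (0 - (-2064)/969) = -108 - (0 - 1*(-688/323)) = -108 - (0 + 688/323) = -108 - 1*688/323 = -108 - 688/323 = -35572/323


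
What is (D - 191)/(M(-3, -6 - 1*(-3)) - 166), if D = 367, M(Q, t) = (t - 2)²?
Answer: -176/141 ≈ -1.2482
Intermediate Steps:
M(Q, t) = (-2 + t)²
(D - 191)/(M(-3, -6 - 1*(-3)) - 166) = (367 - 191)/((-2 + (-6 - 1*(-3)))² - 166) = 176/((-2 + (-6 + 3))² - 166) = 176/((-2 - 3)² - 166) = 176/((-5)² - 166) = 176/(25 - 166) = 176/(-141) = 176*(-1/141) = -176/141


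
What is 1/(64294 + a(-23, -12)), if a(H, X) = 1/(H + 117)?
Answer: 94/6043637 ≈ 1.5554e-5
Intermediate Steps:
a(H, X) = 1/(117 + H)
1/(64294 + a(-23, -12)) = 1/(64294 + 1/(117 - 23)) = 1/(64294 + 1/94) = 1/(6043637/94) = 94/6043637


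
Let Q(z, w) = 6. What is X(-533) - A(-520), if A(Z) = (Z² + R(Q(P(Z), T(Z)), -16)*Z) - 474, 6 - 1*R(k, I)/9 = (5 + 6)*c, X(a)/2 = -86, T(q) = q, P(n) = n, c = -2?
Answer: -139058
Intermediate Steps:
X(a) = -172 (X(a) = 2*(-86) = -172)
R(k, I) = 252 (R(k, I) = 54 - 9*(5 + 6)*(-2) = 54 - 99*(-2) = 54 - 9*(-22) = 54 + 198 = 252)
A(Z) = -474 + Z² + 252*Z (A(Z) = (Z² + 252*Z) - 474 = -474 + Z² + 252*Z)
X(-533) - A(-520) = -172 - (-474 + (-520)² + 252*(-520)) = -172 - (-474 + 270400 - 131040) = -172 - 1*138886 = -172 - 138886 = -139058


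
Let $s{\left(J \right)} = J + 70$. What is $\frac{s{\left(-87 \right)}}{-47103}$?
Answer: $\frac{17}{47103} \approx 0.00036091$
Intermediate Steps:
$s{\left(J \right)} = 70 + J$
$\frac{s{\left(-87 \right)}}{-47103} = \frac{70 - 87}{-47103} = \left(-17\right) \left(- \frac{1}{47103}\right) = \frac{17}{47103}$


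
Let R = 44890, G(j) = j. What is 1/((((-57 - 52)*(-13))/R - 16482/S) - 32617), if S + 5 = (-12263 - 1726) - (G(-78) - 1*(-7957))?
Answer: -327292990/10675058497823 ≈ -3.0660e-5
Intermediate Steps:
S = -21873 (S = -5 + ((-12263 - 1726) - (-78 - 1*(-7957))) = -5 + (-13989 - (-78 + 7957)) = -5 + (-13989 - 1*7879) = -5 + (-13989 - 7879) = -5 - 21868 = -21873)
1/((((-57 - 52)*(-13))/R - 16482/S) - 32617) = 1/((((-57 - 52)*(-13))/44890 - 16482/(-21873)) - 32617) = 1/((-109*(-13)*(1/44890) - 16482*(-1/21873)) - 32617) = 1/((1417*(1/44890) + 5494/7291) - 32617) = 1/((1417/44890 + 5494/7291) - 32617) = 1/(256957007/327292990 - 32617) = 1/(-10675058497823/327292990) = -327292990/10675058497823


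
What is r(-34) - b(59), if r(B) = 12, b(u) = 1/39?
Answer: 467/39 ≈ 11.974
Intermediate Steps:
b(u) = 1/39
r(-34) - b(59) = 12 - 1*1/39 = 12 - 1/39 = 467/39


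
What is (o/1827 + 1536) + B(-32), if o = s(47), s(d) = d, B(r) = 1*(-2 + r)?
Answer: 2744201/1827 ≈ 1502.0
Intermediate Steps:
B(r) = -2 + r
o = 47
(o/1827 + 1536) + B(-32) = (47/1827 + 1536) + (-2 - 32) = (47*(1/1827) + 1536) - 34 = (47/1827 + 1536) - 34 = 2806319/1827 - 34 = 2744201/1827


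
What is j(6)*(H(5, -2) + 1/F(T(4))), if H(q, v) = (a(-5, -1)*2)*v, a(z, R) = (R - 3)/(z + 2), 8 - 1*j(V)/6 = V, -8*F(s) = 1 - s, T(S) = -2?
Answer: -96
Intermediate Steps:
F(s) = -1/8 + s/8 (F(s) = -(1 - s)/8 = -1/8 + s/8)
j(V) = 48 - 6*V
a(z, R) = (-3 + R)/(2 + z)
H(q, v) = 8*v/3 (H(q, v) = (((-3 - 1)/(2 - 5))*2)*v = ((-4/(-3))*2)*v = (-1/3*(-4)*2)*v = ((4/3)*2)*v = 8*v/3)
j(6)*(H(5, -2) + 1/F(T(4))) = (48 - 6*6)*((8/3)*(-2) + 1/(-1/8 + (1/8)*(-2))) = (48 - 36)*(-16/3 + 1/(-1/8 - 1/4)) = 12*(-16/3 + 1/(-3/8)) = 12*(-16/3 - 8/3) = 12*(-8) = -96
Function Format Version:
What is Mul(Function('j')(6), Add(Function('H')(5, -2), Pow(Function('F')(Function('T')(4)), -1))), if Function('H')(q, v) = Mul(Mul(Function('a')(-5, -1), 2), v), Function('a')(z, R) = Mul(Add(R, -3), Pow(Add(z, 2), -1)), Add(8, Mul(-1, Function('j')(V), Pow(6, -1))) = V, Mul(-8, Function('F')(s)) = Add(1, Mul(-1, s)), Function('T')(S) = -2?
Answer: -96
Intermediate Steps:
Function('F')(s) = Add(Rational(-1, 8), Mul(Rational(1, 8), s)) (Function('F')(s) = Mul(Rational(-1, 8), Add(1, Mul(-1, s))) = Add(Rational(-1, 8), Mul(Rational(1, 8), s)))
Function('j')(V) = Add(48, Mul(-6, V))
Function('a')(z, R) = Mul(Pow(Add(2, z), -1), Add(-3, R)) (Function('a')(z, R) = Mul(Add(-3, R), Pow(Add(2, z), -1)) = Mul(Pow(Add(2, z), -1), Add(-3, R)))
Function('H')(q, v) = Mul(Rational(8, 3), v) (Function('H')(q, v) = Mul(Mul(Mul(Pow(Add(2, -5), -1), Add(-3, -1)), 2), v) = Mul(Mul(Mul(Pow(-3, -1), -4), 2), v) = Mul(Mul(Mul(Rational(-1, 3), -4), 2), v) = Mul(Mul(Rational(4, 3), 2), v) = Mul(Rational(8, 3), v))
Mul(Function('j')(6), Add(Function('H')(5, -2), Pow(Function('F')(Function('T')(4)), -1))) = Mul(Add(48, Mul(-6, 6)), Add(Mul(Rational(8, 3), -2), Pow(Add(Rational(-1, 8), Mul(Rational(1, 8), -2)), -1))) = Mul(Add(48, -36), Add(Rational(-16, 3), Pow(Add(Rational(-1, 8), Rational(-1, 4)), -1))) = Mul(12, Add(Rational(-16, 3), Pow(Rational(-3, 8), -1))) = Mul(12, Add(Rational(-16, 3), Rational(-8, 3))) = Mul(12, -8) = -96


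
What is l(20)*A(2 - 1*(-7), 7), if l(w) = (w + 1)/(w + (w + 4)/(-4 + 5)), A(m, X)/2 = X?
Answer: 147/22 ≈ 6.6818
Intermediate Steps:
A(m, X) = 2*X
l(w) = (1 + w)/(4 + 2*w) (l(w) = (1 + w)/(w + (4 + w)/1) = (1 + w)/(w + (4 + w)*1) = (1 + w)/(w + (4 + w)) = (1 + w)/(4 + 2*w))
l(20)*A(2 - 1*(-7), 7) = ((1 + 20)/(2*(2 + 20)))*(2*7) = ((½)*21/22)*14 = ((½)*(1/22)*21)*14 = (21/44)*14 = 147/22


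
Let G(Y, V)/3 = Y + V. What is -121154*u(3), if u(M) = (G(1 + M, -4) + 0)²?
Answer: 0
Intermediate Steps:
G(Y, V) = 3*V + 3*Y (G(Y, V) = 3*(Y + V) = 3*(V + Y) = 3*V + 3*Y)
u(M) = (-9 + 3*M)² (u(M) = ((3*(-4) + 3*(1 + M)) + 0)² = ((-12 + (3 + 3*M)) + 0)² = ((-9 + 3*M) + 0)² = (-9 + 3*M)²)
-121154*u(3) = -1090386*(-3 + 3)² = -1090386*0² = -1090386*0 = -121154*0 = 0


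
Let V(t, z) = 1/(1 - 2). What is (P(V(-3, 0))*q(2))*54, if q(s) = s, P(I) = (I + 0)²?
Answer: 108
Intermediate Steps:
V(t, z) = -1 (V(t, z) = 1/(-1) = -1)
P(I) = I²
(P(V(-3, 0))*q(2))*54 = ((-1)²*2)*54 = (1*2)*54 = 2*54 = 108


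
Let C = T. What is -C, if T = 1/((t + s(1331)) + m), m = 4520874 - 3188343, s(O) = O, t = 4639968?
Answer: -1/5973830 ≈ -1.6740e-7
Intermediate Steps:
m = 1332531
T = 1/5973830 (T = 1/((4639968 + 1331) + 1332531) = 1/(4641299 + 1332531) = 1/5973830 ≈ 1.6740e-7)
C = 1/5973830 ≈ 1.6740e-7
-C = -1*1/5973830 = -1/5973830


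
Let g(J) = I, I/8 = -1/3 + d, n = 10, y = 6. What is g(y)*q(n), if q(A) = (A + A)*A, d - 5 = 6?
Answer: 51200/3 ≈ 17067.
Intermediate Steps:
d = 11 (d = 5 + 6 = 11)
q(A) = 2*A² (q(A) = (2*A)*A = 2*A²)
I = 256/3 (I = 8*(-1/3 + 11) = 8*(-1*⅓ + 11) = 8*(-⅓ + 11) = 8*(32/3) = 256/3 ≈ 85.333)
g(J) = 256/3
g(y)*q(n) = 256*(2*10²)/3 = 256*(2*100)/3 = (256/3)*200 = 51200/3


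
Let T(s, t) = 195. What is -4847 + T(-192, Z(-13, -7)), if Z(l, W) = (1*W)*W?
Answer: -4652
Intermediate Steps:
Z(l, W) = W**2 (Z(l, W) = W*W = W**2)
-4847 + T(-192, Z(-13, -7)) = -4847 + 195 = -4652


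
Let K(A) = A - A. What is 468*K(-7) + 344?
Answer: 344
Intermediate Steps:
K(A) = 0
468*K(-7) + 344 = 468*0 + 344 = 0 + 344 = 344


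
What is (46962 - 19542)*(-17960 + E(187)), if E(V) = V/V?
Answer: -492435780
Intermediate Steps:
E(V) = 1
(46962 - 19542)*(-17960 + E(187)) = (46962 - 19542)*(-17960 + 1) = 27420*(-17959) = -492435780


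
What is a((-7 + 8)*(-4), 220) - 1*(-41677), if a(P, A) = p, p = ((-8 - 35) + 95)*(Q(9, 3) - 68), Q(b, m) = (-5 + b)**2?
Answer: 38973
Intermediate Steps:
p = -2704 (p = ((-8 - 35) + 95)*((-5 + 9)**2 - 68) = (-43 + 95)*(4**2 - 68) = 52*(16 - 68) = 52*(-52) = -2704)
a(P, A) = -2704
a((-7 + 8)*(-4), 220) - 1*(-41677) = -2704 - 1*(-41677) = -2704 + 41677 = 38973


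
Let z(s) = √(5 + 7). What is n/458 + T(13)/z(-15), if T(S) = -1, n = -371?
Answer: -371/458 - √3/6 ≈ -1.0987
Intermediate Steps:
z(s) = 2*√3 (z(s) = √12 = 2*√3)
n/458 + T(13)/z(-15) = -371/458 - 1/(2*√3) = -371*1/458 - √3/6 = -371/458 - √3/6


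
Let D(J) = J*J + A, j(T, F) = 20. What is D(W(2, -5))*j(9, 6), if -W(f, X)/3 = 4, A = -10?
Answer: 2680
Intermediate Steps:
W(f, X) = -12 (W(f, X) = -3*4 = -12)
D(J) = -10 + J² (D(J) = J*J - 10 = J² - 10 = -10 + J²)
D(W(2, -5))*j(9, 6) = (-10 + (-12)²)*20 = (-10 + 144)*20 = 134*20 = 2680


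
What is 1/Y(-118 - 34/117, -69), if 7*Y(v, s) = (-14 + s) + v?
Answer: -819/23551 ≈ -0.034776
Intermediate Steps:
Y(v, s) = -2 + s/7 + v/7 (Y(v, s) = ((-14 + s) + v)/7 = (-14 + s + v)/7 = -2 + s/7 + v/7)
1/Y(-118 - 34/117, -69) = 1/(-2 + (⅐)*(-69) + (-118 - 34/117)/7) = 1/(-2 - 69/7 + (-118 - 34*1/117)/7) = 1/(-2 - 69/7 + (-118 - 34/117)/7) = 1/(-2 - 69/7 + (⅐)*(-13840/117)) = 1/(-2 - 69/7 - 13840/819) = 1/(-23551/819) = -819/23551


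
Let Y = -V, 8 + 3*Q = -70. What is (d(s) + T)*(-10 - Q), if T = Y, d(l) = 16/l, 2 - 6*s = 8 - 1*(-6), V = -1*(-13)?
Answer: -336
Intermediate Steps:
Q = -26 (Q = -8/3 + (⅓)*(-70) = -8/3 - 70/3 = -26)
V = 13
s = -2 (s = ⅓ - (8 - 1*(-6))/6 = ⅓ - (8 + 6)/6 = ⅓ - ⅙*14 = ⅓ - 7/3 = -2)
Y = -13 (Y = -1*13 = -13)
T = -13
(d(s) + T)*(-10 - Q) = (16/(-2) - 13)*(-10 - 1*(-26)) = (16*(-½) - 13)*(-10 + 26) = (-8 - 13)*16 = -21*16 = -336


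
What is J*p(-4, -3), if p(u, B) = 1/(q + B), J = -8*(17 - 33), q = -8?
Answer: -128/11 ≈ -11.636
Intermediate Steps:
J = 128 (J = -8*(-16) = 128)
p(u, B) = 1/(-8 + B)
J*p(-4, -3) = 128/(-8 - 3) = 128/(-11) = 128*(-1/11) = -128/11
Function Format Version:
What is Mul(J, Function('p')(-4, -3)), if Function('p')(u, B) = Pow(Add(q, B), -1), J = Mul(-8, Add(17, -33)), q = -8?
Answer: Rational(-128, 11) ≈ -11.636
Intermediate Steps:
J = 128 (J = Mul(-8, -16) = 128)
Function('p')(u, B) = Pow(Add(-8, B), -1)
Mul(J, Function('p')(-4, -3)) = Mul(128, Pow(Add(-8, -3), -1)) = Mul(128, Pow(-11, -1)) = Mul(128, Rational(-1, 11)) = Rational(-128, 11)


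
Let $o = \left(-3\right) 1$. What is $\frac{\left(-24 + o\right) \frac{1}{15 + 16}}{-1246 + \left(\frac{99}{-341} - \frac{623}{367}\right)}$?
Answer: $\frac{3303}{4732786} \approx 0.0006979$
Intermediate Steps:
$o = -3$
$\frac{\left(-24 + o\right) \frac{1}{15 + 16}}{-1246 + \left(\frac{99}{-341} - \frac{623}{367}\right)} = \frac{\left(-24 - 3\right) \frac{1}{15 + 16}}{-1246 + \left(\frac{99}{-341} - \frac{623}{367}\right)} = \frac{\left(-27\right) \frac{1}{31}}{-1246 + \left(99 \left(- \frac{1}{341}\right) - \frac{623}{367}\right)} = \frac{\left(-27\right) \frac{1}{31}}{-1246 - \frac{22616}{11377}} = - \frac{27}{31 \left(-1246 - \frac{22616}{11377}\right)} = - \frac{27}{31 \left(- \frac{14198358}{11377}\right)} = \left(- \frac{27}{31}\right) \left(- \frac{11377}{14198358}\right) = \frac{3303}{4732786}$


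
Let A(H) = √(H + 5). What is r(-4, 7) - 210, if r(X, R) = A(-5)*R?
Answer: -210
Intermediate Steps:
A(H) = √(5 + H)
r(X, R) = 0 (r(X, R) = √(5 - 5)*R = √0*R = 0*R = 0)
r(-4, 7) - 210 = 0 - 210 = -210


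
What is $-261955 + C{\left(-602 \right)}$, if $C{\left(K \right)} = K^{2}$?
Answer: $100449$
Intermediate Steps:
$-261955 + C{\left(-602 \right)} = -261955 + \left(-602\right)^{2} = -261955 + 362404 = 100449$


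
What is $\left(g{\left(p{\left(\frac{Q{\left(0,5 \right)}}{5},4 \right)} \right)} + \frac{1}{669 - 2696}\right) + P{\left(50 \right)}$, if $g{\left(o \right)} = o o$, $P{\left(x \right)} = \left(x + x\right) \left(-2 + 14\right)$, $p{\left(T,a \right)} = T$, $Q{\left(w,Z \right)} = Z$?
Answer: $\frac{2434426}{2027} \approx 1201.0$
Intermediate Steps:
$P{\left(x \right)} = 24 x$ ($P{\left(x \right)} = 2 x 12 = 24 x$)
$g{\left(o \right)} = o^{2}$
$\left(g{\left(p{\left(\frac{Q{\left(0,5 \right)}}{5},4 \right)} \right)} + \frac{1}{669 - 2696}\right) + P{\left(50 \right)} = \left(\left(\frac{5}{5}\right)^{2} + \frac{1}{669 - 2696}\right) + 24 \cdot 50 = \left(\left(5 \cdot \frac{1}{5}\right)^{2} + \frac{1}{-2027}\right) + 1200 = \left(1^{2} - \frac{1}{2027}\right) + 1200 = \left(1 - \frac{1}{2027}\right) + 1200 = \frac{2026}{2027} + 1200 = \frac{2434426}{2027}$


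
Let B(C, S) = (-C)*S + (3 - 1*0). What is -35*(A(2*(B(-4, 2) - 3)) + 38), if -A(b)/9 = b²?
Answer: 79310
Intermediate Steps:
B(C, S) = 3 - C*S (B(C, S) = -C*S + (3 + 0) = -C*S + 3 = 3 - C*S)
A(b) = -9*b²
-35*(A(2*(B(-4, 2) - 3)) + 38) = -35*(-9*4*((3 - 1*(-4)*2) - 3)² + 38) = -35*(-9*4*((3 + 8) - 3)² + 38) = -35*(-9*4*(11 - 3)² + 38) = -35*(-9*(2*8)² + 38) = -35*(-9*16² + 38) = -35*(-9*256 + 38) = -35*(-2304 + 38) = -35*(-2266) = 79310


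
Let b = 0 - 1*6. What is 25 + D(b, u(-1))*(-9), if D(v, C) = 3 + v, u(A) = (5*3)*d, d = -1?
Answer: 52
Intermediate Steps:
u(A) = -15 (u(A) = (5*3)*(-1) = 15*(-1) = -15)
b = -6 (b = 0 - 6 = -6)
25 + D(b, u(-1))*(-9) = 25 + (3 - 6)*(-9) = 25 - 3*(-9) = 25 + 27 = 52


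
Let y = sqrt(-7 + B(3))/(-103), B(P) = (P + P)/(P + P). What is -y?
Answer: I*sqrt(6)/103 ≈ 0.023781*I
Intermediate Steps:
B(P) = 1 (B(P) = (2*P)/((2*P)) = (2*P)*(1/(2*P)) = 1)
y = -I*sqrt(6)/103 (y = sqrt(-7 + 1)/(-103) = -I*sqrt(6)/103 ≈ -0.023781*I)
-y = -(-1)*I*sqrt(6)/103 = I*sqrt(6)/103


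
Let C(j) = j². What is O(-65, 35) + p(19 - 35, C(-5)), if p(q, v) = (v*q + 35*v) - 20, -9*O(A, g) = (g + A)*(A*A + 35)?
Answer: 14655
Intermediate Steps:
O(A, g) = -(35 + A²)*(A + g)/9 (O(A, g) = -(g + A)*(A*A + 35)/9 = -(A + g)*(A² + 35)/9 = -(A + g)*(35 + A²)/9 = -(35 + A²)*(A + g)/9)
p(q, v) = -20 + 35*v + q*v (p(q, v) = (q*v + 35*v) - 20 = (35*v + q*v) - 20 = -20 + 35*v + q*v)
O(-65, 35) + p(19 - 35, C(-5)) = (-35/9*(-65) - 35/9*35 - ⅑*(-65)³ - ⅑*35*(-65)²) + (-20 + 35*(-5)² + (19 - 35)*(-5)²) = (2275/9 - 1225/9 - ⅑*(-274625) - ⅑*35*4225) + (-20 + 35*25 - 16*25) = (2275/9 - 1225/9 + 274625/9 - 147875/9) + (-20 + 875 - 400) = 14200 + 455 = 14655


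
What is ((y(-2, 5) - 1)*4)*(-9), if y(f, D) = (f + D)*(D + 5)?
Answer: -1044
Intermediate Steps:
y(f, D) = (5 + D)*(D + f) (y(f, D) = (D + f)*(5 + D) = (5 + D)*(D + f))
((y(-2, 5) - 1)*4)*(-9) = (((5² + 5*5 + 5*(-2) + 5*(-2)) - 1)*4)*(-9) = (((25 + 25 - 10 - 10) - 1)*4)*(-9) = ((30 - 1)*4)*(-9) = (29*4)*(-9) = 116*(-9) = -1044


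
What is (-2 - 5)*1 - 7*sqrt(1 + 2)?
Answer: -7 - 7*sqrt(3) ≈ -19.124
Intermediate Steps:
(-2 - 5)*1 - 7*sqrt(1 + 2) = -7*1 - 7*sqrt(3) = -7 - 7*sqrt(3)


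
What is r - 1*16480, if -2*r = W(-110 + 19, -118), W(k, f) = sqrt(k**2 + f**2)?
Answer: -16480 - sqrt(22205)/2 ≈ -16555.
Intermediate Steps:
W(k, f) = sqrt(f**2 + k**2)
r = -sqrt(22205)/2 (r = -sqrt((-118)**2 + (-110 + 19)**2)/2 = -sqrt(13924 + (-91)**2)/2 = -sqrt(13924 + 8281)/2 = -sqrt(22205)/2 ≈ -74.507)
r - 1*16480 = -sqrt(22205)/2 - 1*16480 = -sqrt(22205)/2 - 16480 = -16480 - sqrt(22205)/2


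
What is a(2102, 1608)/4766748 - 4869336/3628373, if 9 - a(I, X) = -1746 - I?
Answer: -3313843286381/2470791391572 ≈ -1.3412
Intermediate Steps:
a(I, X) = 1755 + I (a(I, X) = 9 - (-1746 - I) = 9 + (1746 + I) = 1755 + I)
a(2102, 1608)/4766748 - 4869336/3628373 = (1755 + 2102)/4766748 - 4869336/3628373 = 3857*(1/4766748) - 4869336*1/3628373 = 551/680964 - 4869336/3628373 = -3313843286381/2470791391572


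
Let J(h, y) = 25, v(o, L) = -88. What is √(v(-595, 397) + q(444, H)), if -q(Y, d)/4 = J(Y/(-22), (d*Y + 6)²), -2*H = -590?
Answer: 2*I*√47 ≈ 13.711*I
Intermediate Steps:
H = 295 (H = -½*(-590) = 295)
q(Y, d) = -100 (q(Y, d) = -4*25 = -100)
√(v(-595, 397) + q(444, H)) = √(-88 - 100) = √(-188) = 2*I*√47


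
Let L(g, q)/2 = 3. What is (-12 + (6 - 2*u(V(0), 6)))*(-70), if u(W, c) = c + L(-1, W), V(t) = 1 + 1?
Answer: 2100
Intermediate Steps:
V(t) = 2
L(g, q) = 6 (L(g, q) = 2*3 = 6)
u(W, c) = 6 + c (u(W, c) = c + 6 = 6 + c)
(-12 + (6 - 2*u(V(0), 6)))*(-70) = (-12 + (6 - 2*(6 + 6)))*(-70) = (-12 + (6 - 2*12))*(-70) = (-12 + (6 - 24))*(-70) = (-12 - 18)*(-70) = -30*(-70) = 2100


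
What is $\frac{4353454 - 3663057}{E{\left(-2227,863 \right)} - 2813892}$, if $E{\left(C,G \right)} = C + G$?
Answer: $- \frac{690397}{2815256} \approx -0.24523$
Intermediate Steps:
$\frac{4353454 - 3663057}{E{\left(-2227,863 \right)} - 2813892} = \frac{4353454 - 3663057}{\left(-2227 + 863\right) - 2813892} = \frac{690397}{-1364 - 2813892} = \frac{690397}{-2815256} = 690397 \left(- \frac{1}{2815256}\right) = - \frac{690397}{2815256}$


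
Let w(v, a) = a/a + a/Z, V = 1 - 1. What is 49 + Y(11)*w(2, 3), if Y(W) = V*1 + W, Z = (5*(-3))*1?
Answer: 289/5 ≈ 57.800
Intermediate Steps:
V = 0
Z = -15 (Z = -15*1 = -15)
w(v, a) = 1 - a/15 (w(v, a) = a/a + a/(-15) = 1 + a*(-1/15) = 1 - a/15)
Y(W) = W (Y(W) = 0*1 + W = 0 + W = W)
49 + Y(11)*w(2, 3) = 49 + 11*(1 - 1/15*3) = 49 + 11*(1 - ⅕) = 49 + 11*(⅘) = 49 + 44/5 = 289/5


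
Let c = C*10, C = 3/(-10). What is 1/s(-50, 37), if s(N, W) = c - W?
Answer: -1/40 ≈ -0.025000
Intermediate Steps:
C = -3/10 (C = 3*(-1/10) = -3/10 ≈ -0.30000)
c = -3 (c = -3/10*10 = -3)
s(N, W) = -3 - W
1/s(-50, 37) = 1/(-3 - 1*37) = 1/(-3 - 37) = 1/(-40) = -1/40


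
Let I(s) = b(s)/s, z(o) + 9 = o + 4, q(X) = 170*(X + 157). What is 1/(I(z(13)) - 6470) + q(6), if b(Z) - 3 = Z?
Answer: 1433964782/51749 ≈ 27710.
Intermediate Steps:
b(Z) = 3 + Z
q(X) = 26690 + 170*X (q(X) = 170*(157 + X) = 26690 + 170*X)
z(o) = -5 + o (z(o) = -9 + (o + 4) = -9 + (4 + o) = -5 + o)
I(s) = (3 + s)/s
1/(I(z(13)) - 6470) + q(6) = 1/((3 + (-5 + 13))/(-5 + 13) - 6470) + (26690 + 170*6) = 1/((3 + 8)/8 - 6470) + (26690 + 1020) = 1/((1/8)*11 - 6470) + 27710 = 1/(11/8 - 6470) + 27710 = 1/(-51749/8) + 27710 = -8/51749 + 27710 = 1433964782/51749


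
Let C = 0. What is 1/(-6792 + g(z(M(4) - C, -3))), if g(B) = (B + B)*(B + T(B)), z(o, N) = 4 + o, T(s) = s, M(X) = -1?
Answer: -1/6756 ≈ -0.00014802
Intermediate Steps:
g(B) = 4*B² (g(B) = (B + B)*(B + B) = (2*B)*(2*B) = 4*B²)
1/(-6792 + g(z(M(4) - C, -3))) = 1/(-6792 + 4*(4 + (-1 - 1*0))²) = 1/(-6792 + 4*(4 + (-1 + 0))²) = 1/(-6792 + 4*(4 - 1)²) = 1/(-6792 + 4*3²) = 1/(-6792 + 4*9) = 1/(-6792 + 36) = 1/(-6756) = -1/6756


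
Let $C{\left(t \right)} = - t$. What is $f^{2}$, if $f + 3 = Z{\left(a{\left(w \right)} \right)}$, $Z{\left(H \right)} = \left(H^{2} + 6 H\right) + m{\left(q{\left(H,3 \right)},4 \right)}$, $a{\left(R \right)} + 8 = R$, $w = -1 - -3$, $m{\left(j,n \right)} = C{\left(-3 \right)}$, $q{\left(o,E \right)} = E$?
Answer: $0$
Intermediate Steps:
$m{\left(j,n \right)} = 3$ ($m{\left(j,n \right)} = \left(-1\right) \left(-3\right) = 3$)
$w = 2$ ($w = -1 + 3 = 2$)
$a{\left(R \right)} = -8 + R$
$Z{\left(H \right)} = 3 + H^{2} + 6 H$ ($Z{\left(H \right)} = \left(H^{2} + 6 H\right) + 3 = 3 + H^{2} + 6 H$)
$f = 0$ ($f = -3 + \left(3 + \left(-8 + 2\right)^{2} + 6 \left(-8 + 2\right)\right) = -3 + \left(3 + \left(-6\right)^{2} + 6 \left(-6\right)\right) = -3 + \left(3 + 36 - 36\right) = -3 + 3 = 0$)
$f^{2} = 0^{2} = 0$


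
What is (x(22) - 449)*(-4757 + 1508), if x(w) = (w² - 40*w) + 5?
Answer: 2729160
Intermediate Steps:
x(w) = 5 + w² - 40*w
(x(22) - 449)*(-4757 + 1508) = ((5 + 22² - 40*22) - 449)*(-4757 + 1508) = ((5 + 484 - 880) - 449)*(-3249) = (-391 - 449)*(-3249) = -840*(-3249) = 2729160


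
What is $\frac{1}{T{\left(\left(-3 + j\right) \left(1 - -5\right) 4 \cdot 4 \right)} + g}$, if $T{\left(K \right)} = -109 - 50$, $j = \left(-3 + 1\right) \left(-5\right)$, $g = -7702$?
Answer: $- \frac{1}{7861} \approx -0.00012721$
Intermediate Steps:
$j = 10$ ($j = \left(-2\right) \left(-5\right) = 10$)
$T{\left(K \right)} = -159$
$\frac{1}{T{\left(\left(-3 + j\right) \left(1 - -5\right) 4 \cdot 4 \right)} + g} = \frac{1}{-159 - 7702} = \frac{1}{-7861} = - \frac{1}{7861}$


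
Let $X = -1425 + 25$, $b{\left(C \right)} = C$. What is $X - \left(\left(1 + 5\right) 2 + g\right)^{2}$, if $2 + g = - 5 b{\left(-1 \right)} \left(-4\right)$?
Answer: $-1500$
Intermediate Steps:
$g = -22$ ($g = -2 + \left(-5\right) \left(-1\right) \left(-4\right) = -2 + 5 \left(-4\right) = -2 - 20 = -22$)
$X = -1400$
$X - \left(\left(1 + 5\right) 2 + g\right)^{2} = -1400 - \left(\left(1 + 5\right) 2 - 22\right)^{2} = -1400 - \left(6 \cdot 2 - 22\right)^{2} = -1400 - \left(12 - 22\right)^{2} = -1400 - \left(-10\right)^{2} = -1400 - 100 = -1500$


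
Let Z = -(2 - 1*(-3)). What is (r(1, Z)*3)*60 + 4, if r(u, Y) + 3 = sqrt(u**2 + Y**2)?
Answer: -536 + 180*sqrt(26) ≈ 381.82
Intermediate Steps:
Z = -5 (Z = -(2 + 3) = -1*5 = -5)
r(u, Y) = -3 + sqrt(Y**2 + u**2) (r(u, Y) = -3 + sqrt(u**2 + Y**2) = -3 + sqrt(Y**2 + u**2))
(r(1, Z)*3)*60 + 4 = ((-3 + sqrt((-5)**2 + 1**2))*3)*60 + 4 = ((-3 + sqrt(25 + 1))*3)*60 + 4 = ((-3 + sqrt(26))*3)*60 + 4 = (-9 + 3*sqrt(26))*60 + 4 = (-540 + 180*sqrt(26)) + 4 = -536 + 180*sqrt(26)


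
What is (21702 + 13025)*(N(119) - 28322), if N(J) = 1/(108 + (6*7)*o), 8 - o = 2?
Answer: -354073679113/360 ≈ -9.8354e+8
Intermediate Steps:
o = 6 (o = 8 - 1*2 = 8 - 2 = 6)
N(J) = 1/360 (N(J) = 1/(108 + (6*7)*6) = 1/(108 + 42*6) = 1/(108 + 252) = 1/360)
(21702 + 13025)*(N(119) - 28322) = (21702 + 13025)*(1/360 - 28322) = 34727*(-10195919/360) = -354073679113/360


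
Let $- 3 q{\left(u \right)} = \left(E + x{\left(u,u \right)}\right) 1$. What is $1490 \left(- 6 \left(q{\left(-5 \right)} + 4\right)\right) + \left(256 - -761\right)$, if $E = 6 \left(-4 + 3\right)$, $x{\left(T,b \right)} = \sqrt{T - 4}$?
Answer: $-52623 + 8940 i \approx -52623.0 + 8940.0 i$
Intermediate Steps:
$x{\left(T,b \right)} = \sqrt{-4 + T}$
$E = -6$ ($E = 6 \left(-1\right) = -6$)
$q{\left(u \right)} = 2 - \frac{\sqrt{-4 + u}}{3}$ ($q{\left(u \right)} = - \frac{\left(-6 + \sqrt{-4 + u}\right) 1}{3} = - \frac{-6 + \sqrt{-4 + u}}{3} = 2 - \frac{\sqrt{-4 + u}}{3}$)
$1490 \left(- 6 \left(q{\left(-5 \right)} + 4\right)\right) + \left(256 - -761\right) = 1490 \left(- 6 \left(\left(2 - \frac{\sqrt{-4 - 5}}{3}\right) + 4\right)\right) + \left(256 - -761\right) = 1490 \left(- 6 \left(\left(2 - \frac{\sqrt{-9}}{3}\right) + 4\right)\right) + \left(256 + 761\right) = 1490 \left(- 6 \left(\left(2 - \frac{3 i}{3}\right) + 4\right)\right) + 1017 = 1490 \left(- 6 \left(\left(2 - i\right) + 4\right)\right) + 1017 = 1490 \left(- 6 \left(6 - i\right)\right) + 1017 = 1490 \left(-36 + 6 i\right) + 1017 = \left(-53640 + 8940 i\right) + 1017 = -52623 + 8940 i$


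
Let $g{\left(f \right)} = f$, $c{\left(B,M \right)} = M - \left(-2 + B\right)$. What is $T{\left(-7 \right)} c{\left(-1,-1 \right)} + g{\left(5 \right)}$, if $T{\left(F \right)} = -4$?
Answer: $-3$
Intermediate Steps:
$c{\left(B,M \right)} = 2 + M - B$
$T{\left(-7 \right)} c{\left(-1,-1 \right)} + g{\left(5 \right)} = - 4 \left(2 - 1 - -1\right) + 5 = - 4 \left(2 - 1 + 1\right) + 5 = \left(-4\right) 2 + 5 = -8 + 5 = -3$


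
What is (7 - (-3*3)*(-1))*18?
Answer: -36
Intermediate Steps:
(7 - (-3*3)*(-1))*18 = (7 - (-9)*(-1))*18 = (7 - 1*9)*18 = (7 - 9)*18 = -2*18 = -36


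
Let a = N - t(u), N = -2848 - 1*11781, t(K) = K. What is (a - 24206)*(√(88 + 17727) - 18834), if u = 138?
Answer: 734017482 - 38973*√17815 ≈ 7.2882e+8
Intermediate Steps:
N = -14629 (N = -2848 - 11781 = -14629)
a = -14767 (a = -14629 - 1*138 = -14629 - 138 = -14767)
(a - 24206)*(√(88 + 17727) - 18834) = (-14767 - 24206)*(√(88 + 17727) - 18834) = -38973*(√17815 - 18834) = -38973*(-18834 + √17815) = 734017482 - 38973*√17815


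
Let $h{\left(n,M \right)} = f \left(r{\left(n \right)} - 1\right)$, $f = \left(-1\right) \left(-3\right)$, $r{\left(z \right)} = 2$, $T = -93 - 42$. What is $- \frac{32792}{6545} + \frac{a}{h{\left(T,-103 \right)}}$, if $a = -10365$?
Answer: $- \frac{22645767}{6545} \approx -3460.0$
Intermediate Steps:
$T = -135$
$f = 3$
$h{\left(n,M \right)} = 3$ ($h{\left(n,M \right)} = 3 \left(2 - 1\right) = 3 \cdot 1 = 3$)
$- \frac{32792}{6545} + \frac{a}{h{\left(T,-103 \right)}} = - \frac{32792}{6545} - \frac{10365}{3} = \left(-32792\right) \frac{1}{6545} - 3455 = - \frac{32792}{6545} - 3455 = - \frac{22645767}{6545}$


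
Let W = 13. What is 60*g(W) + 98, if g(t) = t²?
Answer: 10238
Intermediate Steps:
60*g(W) + 98 = 60*13² + 98 = 60*169 + 98 = 10140 + 98 = 10238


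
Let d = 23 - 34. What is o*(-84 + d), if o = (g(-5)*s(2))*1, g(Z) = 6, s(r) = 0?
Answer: 0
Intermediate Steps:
o = 0 (o = (6*0)*1 = 0*1 = 0)
d = -11
o*(-84 + d) = 0*(-84 - 11) = 0*(-95) = 0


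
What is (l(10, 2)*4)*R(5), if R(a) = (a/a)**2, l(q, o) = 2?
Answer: 8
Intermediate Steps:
R(a) = 1 (R(a) = 1**2 = 1)
(l(10, 2)*4)*R(5) = (2*4)*1 = 8*1 = 8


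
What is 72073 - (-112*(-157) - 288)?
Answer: 54777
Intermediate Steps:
72073 - (-112*(-157) - 288) = 72073 - (17584 - 288) = 72073 - 1*17296 = 72073 - 17296 = 54777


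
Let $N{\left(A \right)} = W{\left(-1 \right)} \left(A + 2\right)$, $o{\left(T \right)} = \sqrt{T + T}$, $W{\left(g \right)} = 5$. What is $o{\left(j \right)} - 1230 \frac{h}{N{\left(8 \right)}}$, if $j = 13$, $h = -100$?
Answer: $2460 + \sqrt{26} \approx 2465.1$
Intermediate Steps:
$o{\left(T \right)} = \sqrt{2} \sqrt{T}$ ($o{\left(T \right)} = \sqrt{2 T} = \sqrt{2} \sqrt{T}$)
$N{\left(A \right)} = 10 + 5 A$ ($N{\left(A \right)} = 5 \left(A + 2\right) = 5 \left(2 + A\right) = 10 + 5 A$)
$o{\left(j \right)} - 1230 \frac{h}{N{\left(8 \right)}} = \sqrt{2} \sqrt{13} - 1230 \left(- \frac{100}{10 + 5 \cdot 8}\right) = \sqrt{26} - 1230 \left(- \frac{100}{10 + 40}\right) = \sqrt{26} - 1230 \left(- \frac{100}{50}\right) = \sqrt{26} - 1230 \left(\left(-100\right) \frac{1}{50}\right) = \sqrt{26} - -2460 = \sqrt{26} + 2460 = 2460 + \sqrt{26}$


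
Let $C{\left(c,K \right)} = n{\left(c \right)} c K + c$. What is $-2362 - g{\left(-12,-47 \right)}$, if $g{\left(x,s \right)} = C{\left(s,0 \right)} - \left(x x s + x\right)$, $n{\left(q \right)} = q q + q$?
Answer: $-9095$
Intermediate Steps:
$n{\left(q \right)} = q + q^{2}$ ($n{\left(q \right)} = q^{2} + q = q + q^{2}$)
$C{\left(c,K \right)} = c + K c^{2} \left(1 + c\right)$ ($C{\left(c,K \right)} = c \left(1 + c\right) c K + c = c^{2} \left(1 + c\right) K + c = K c^{2} \left(1 + c\right) + c = c + K c^{2} \left(1 + c\right)$)
$g{\left(x,s \right)} = s - x - s x^{2}$ ($g{\left(x,s \right)} = s \left(1 + 0 s \left(1 + s\right)\right) - \left(x x s + x\right) = s \left(1 + 0\right) - \left(x^{2} s + x\right) = s 1 - \left(s x^{2} + x\right) = s - \left(x + s x^{2}\right) = s - x - s x^{2}$)
$-2362 - g{\left(-12,-47 \right)} = -2362 - \left(-47 - -12 - - 47 \left(-12\right)^{2}\right) = -2362 - \left(-47 + 12 - \left(-47\right) 144\right) = -2362 - \left(-47 + 12 + 6768\right) = -2362 - 6733 = -9095$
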